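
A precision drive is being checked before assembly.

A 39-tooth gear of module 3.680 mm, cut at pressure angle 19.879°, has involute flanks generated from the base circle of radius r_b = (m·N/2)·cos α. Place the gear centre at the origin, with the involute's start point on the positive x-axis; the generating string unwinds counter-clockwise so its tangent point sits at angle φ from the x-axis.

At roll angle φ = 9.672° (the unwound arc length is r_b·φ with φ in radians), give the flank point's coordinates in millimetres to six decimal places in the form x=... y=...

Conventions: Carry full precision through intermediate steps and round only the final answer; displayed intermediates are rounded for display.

x=68.438705 y=0.107900

recognized (one wheel, involute flank): single-mesh tooth geometry, m = 3.680, N = 39
pitch radius r_p = m·N/2 = 3.680·39/2 = 71.760000
base radius r_b = r_p·cos α = 71.760000·cos 19.879° = 67.484024
roll angle φ = 9.672° = 0.16880825 rad
x = r_b·(cos φ + φ·sin φ) = 68.438705
y = r_b·(sin φ − φ·cos φ) = 0.107900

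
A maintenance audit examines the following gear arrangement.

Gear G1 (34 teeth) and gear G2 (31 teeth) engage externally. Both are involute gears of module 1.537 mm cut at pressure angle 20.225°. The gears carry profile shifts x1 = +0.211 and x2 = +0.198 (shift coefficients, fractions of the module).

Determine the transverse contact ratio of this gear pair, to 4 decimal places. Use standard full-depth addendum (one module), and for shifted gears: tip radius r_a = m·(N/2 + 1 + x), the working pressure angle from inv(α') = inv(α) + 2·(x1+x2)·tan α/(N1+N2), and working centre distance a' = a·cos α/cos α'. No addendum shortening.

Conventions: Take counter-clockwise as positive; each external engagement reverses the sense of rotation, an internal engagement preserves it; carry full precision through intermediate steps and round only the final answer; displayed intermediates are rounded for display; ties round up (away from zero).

1.5821

topology: single-mesh involute geometry — m = 1.537, 34T/31T pair
base radii: r_b1 = 24.517945, r_b2 = 22.354597
tip radii: r_a1 = 27.990307, r_a2 = 25.664826
inv(α') = inv(20.225°) + 2·(+0.211+0.198)·tan α/(34+31) = 0.02006747  ⇒  α' = 22.00480°
a' = a·cos α / cos α' = 49.9525·cos 20.225°/cos 22.00480° = 50.555377
action lengths: √(r_a1²−r_b1²) = 13.502876, √(r_a2²−r_b2²) = 12.607747
base pitch p_b = π·m·cos α = 4.530906
CR = (13.502876 + 12.607747 − 50.555377·sin 22.00480°)/4.530906 = 1.582094
contact ratio ≈ 1.5821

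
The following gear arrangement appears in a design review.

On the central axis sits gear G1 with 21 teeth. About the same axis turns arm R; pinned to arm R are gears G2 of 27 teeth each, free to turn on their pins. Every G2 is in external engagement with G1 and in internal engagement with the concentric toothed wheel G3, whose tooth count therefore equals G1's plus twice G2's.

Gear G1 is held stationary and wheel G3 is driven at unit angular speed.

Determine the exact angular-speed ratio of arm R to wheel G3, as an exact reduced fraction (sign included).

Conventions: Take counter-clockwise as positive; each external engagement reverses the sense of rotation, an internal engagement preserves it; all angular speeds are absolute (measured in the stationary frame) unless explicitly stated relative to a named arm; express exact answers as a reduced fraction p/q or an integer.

class = planetary set [G3 = 21+2·27 = 75; Willis about the carrier]
ring teeth: 21 + 2·27 = 75
21(ω_sun−ω_arm) = −75(ω_ring−ω_arm),  ω_sun = 0, ω_ring = 1
21(0−ω_arm) = −75(1−ω_arm)  ⇒  96·ω_arm = 75  ⇒  ω_arm = 25/32
ω_out/ω_in = 25/32

25/32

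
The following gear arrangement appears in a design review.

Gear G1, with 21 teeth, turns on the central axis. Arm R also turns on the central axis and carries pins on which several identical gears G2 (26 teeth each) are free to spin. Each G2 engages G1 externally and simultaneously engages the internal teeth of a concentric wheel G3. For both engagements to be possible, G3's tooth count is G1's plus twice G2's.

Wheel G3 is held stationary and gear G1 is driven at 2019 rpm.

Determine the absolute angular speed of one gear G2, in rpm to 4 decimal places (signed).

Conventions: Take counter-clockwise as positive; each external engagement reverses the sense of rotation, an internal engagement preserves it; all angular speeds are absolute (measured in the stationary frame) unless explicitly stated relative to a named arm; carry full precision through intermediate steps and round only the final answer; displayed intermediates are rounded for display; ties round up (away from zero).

-815.3654 rpm

recognized (axles ride arm R): planetary set, 21/26/73 teeth
normalise by the input: solve with ω_sun = 1, then scale by 2019 rpm
ring teeth: 21 + 2·26 = 73
21(ω_sun−ω_arm) = −73(ω_ring−ω_arm),  ω_ring = 0, ω_sun = 1
21(1−ω_arm) = −73(0−ω_arm)  ⇒  94·ω_arm = 21  ⇒  ω_arm = 21/94
sun–planet mesh: 21·(1−21/94) = −26·(ω_p−ω_arm)  ⇒  ω_p−ω_arm = -1533/2444
ω_p = 21/94 − 1533/2444 = -21/52
scale: ω_p = -21/52 × 2019 rpm = -815.3654 rpm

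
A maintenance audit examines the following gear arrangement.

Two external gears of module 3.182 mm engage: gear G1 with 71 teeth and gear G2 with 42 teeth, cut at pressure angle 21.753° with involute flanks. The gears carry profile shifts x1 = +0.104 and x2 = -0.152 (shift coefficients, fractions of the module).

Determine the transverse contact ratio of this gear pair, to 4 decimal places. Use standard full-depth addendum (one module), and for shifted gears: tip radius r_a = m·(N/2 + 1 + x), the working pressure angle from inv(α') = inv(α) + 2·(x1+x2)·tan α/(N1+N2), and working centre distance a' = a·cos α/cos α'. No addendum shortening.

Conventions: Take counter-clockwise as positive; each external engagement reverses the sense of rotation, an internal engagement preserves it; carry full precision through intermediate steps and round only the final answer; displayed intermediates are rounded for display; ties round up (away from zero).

1.6901

single-mesh involute tooth geometry (71T engaging 42T at module 3.182)
base radii: r_b1 = 104.917064, r_b2 = 62.063615
tip radii: r_a1 = 116.473928, r_a2 = 69.520336
inv(α') = inv(21.753°) + 2·(+0.104-0.152)·tan α/(71+42) = 0.01901978  ⇒  α' = 21.63025°
a' = a·cos α / cos α' = 179.7830·cos 21.753°/cos 21.63025° = 179.629853
action lengths: √(r_a1²−r_b1²) = 50.582463, √(r_a2²−r_b2²) = 31.323869
base pitch p_b = π·m·cos α = 9.284695
CR = (50.582463 + 31.323869 − 179.629853·sin 21.63025°)/9.284695 = 1.690094
contact ratio ≈ 1.6901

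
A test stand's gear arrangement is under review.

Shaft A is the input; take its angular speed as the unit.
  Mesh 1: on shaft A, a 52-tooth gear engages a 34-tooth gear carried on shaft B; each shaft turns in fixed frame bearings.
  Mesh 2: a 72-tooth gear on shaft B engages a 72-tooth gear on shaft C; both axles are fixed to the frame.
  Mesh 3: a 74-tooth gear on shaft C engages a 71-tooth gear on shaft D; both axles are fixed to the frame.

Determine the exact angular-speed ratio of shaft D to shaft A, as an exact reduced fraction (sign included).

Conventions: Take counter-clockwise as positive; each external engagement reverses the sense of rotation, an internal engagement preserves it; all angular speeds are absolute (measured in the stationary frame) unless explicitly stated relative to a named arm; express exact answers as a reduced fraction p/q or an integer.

-1924/1207

class = fixed-axis compound train [3 meshes; 3 ratios multiply, 3 sense flips]
mesh 1 [52T→34T]: running ratio 26/17, sense −
mesh 2 [72T→72T]: running ratio 26/17, sense +
mesh 3 [74T→71T]: running ratio 1924/1207, sense −
ω_out/ω_in = -1924/1207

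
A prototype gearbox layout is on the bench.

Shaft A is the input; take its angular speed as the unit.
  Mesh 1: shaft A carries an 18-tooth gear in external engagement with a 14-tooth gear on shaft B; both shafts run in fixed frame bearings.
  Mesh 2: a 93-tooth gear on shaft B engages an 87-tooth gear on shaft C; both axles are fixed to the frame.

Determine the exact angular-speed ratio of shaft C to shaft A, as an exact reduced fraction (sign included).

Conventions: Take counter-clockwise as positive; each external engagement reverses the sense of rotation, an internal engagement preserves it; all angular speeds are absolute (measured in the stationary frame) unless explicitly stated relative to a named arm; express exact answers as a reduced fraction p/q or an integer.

279/203

class = fixed-axis compound train [2 meshes; 2 ratios multiply, 2 sense flips]
mesh 1 [18T→14T]: running ratio 9/7, sense −
mesh 2 [93T→87T]: running ratio 279/203, sense +
ω_out/ω_in = 279/203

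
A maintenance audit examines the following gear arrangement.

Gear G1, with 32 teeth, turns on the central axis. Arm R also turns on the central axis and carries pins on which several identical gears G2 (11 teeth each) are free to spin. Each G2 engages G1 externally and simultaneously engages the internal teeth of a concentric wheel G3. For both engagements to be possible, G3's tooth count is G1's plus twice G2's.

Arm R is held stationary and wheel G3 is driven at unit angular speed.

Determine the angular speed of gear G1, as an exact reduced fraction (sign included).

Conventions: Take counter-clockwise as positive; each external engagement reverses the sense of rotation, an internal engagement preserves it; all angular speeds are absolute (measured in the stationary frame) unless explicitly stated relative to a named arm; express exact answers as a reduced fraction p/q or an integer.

class = planetary set [G3 = 32+2·11 = 54; Willis about the carrier]
ring teeth: 32 + 2·11 = 54
32(ω_sun−ω_arm) = −54(ω_ring−ω_arm),  ω_arm = 0, ω_ring = 1
ω_sun = 0 − (54/32)(1−0) = -27/16
exact speed ratio = -27/16

-27/16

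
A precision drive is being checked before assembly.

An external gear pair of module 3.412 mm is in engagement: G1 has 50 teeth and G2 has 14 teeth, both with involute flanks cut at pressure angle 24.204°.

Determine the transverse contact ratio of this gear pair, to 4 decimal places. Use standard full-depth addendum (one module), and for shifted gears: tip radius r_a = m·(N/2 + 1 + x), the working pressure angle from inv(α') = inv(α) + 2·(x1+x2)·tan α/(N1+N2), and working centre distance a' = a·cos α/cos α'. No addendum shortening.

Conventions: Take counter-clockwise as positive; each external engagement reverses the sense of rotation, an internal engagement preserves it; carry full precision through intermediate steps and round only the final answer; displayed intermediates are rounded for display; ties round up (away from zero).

1.4633

single-mesh involute tooth geometry (50T engaging 14T at module 3.412)
base radii: r_b1 = 77.801405, r_b2 = 21.784393
tip radii: r_a1 = 88.712000, r_a2 = 27.296000
no profile shift: α' = α, a' = a
action lengths: √(r_a1²−r_b1²) = 42.623472, √(r_a2²−r_b2²) = 16.447244
base pitch p_b = π·m·cos α = 9.776813
CR = (42.623472 + 16.447244 − 109.184000·sin 24.20400°)/9.776813 = 1.463332
contact ratio ≈ 1.4633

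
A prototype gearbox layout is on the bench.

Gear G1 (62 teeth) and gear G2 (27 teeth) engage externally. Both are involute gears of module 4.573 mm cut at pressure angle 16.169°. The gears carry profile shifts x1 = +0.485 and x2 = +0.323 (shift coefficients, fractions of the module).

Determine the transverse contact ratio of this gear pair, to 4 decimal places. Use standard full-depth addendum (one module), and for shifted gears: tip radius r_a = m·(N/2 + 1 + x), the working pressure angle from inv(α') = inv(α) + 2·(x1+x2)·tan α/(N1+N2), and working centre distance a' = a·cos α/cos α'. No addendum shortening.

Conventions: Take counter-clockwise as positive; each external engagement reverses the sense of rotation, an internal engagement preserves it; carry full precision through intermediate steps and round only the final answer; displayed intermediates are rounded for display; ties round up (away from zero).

1.7712

class = single-mesh tooth geometry [involute pair 62T × 27T, m = 4.573]
base radii: r_b1 = 136.155493, r_b2 = 59.293521
tip radii: r_a1 = 148.553905, r_a2 = 67.785579
inv(α') = inv(16.169°) + 2·(+0.485+0.323)·tan α/(62+27) = 0.01300247  ⇒  α' = 19.13782°
a' = a·cos α / cos α' = 203.4985·cos 16.169°/cos 19.13782° = 206.882865
action lengths: √(r_a1²−r_b1²) = 59.413336, √(r_a2²−r_b2²) = 32.850618
base pitch p_b = π·m·cos α = 13.798229
CR = (59.413336 + 32.850618 − 206.882865·sin 19.13782°)/13.798229 = 1.771181
contact ratio ≈ 1.7712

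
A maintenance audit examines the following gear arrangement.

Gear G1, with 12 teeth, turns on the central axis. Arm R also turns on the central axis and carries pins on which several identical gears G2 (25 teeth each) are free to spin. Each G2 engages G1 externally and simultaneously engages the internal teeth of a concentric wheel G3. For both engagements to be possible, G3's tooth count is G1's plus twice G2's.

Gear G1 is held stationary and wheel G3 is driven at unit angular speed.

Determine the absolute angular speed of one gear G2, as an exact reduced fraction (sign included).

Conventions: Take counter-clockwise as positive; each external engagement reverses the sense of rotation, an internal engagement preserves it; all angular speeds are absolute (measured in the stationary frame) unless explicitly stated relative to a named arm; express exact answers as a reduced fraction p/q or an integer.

planetary set (12T centre, 25T on arm, 62T internal) — Willis relation
ring teeth: 12 + 2·25 = 62
12(ω_sun−ω_arm) = −62(ω_ring−ω_arm),  ω_sun = 0, ω_ring = 1
12(0−ω_arm) = −62(1−ω_arm)  ⇒  74·ω_arm = 62  ⇒  ω_arm = 31/37
sun–planet mesh: 12·(0−31/37) = −25·(ω_p−ω_arm)  ⇒  ω_p−ω_arm = 372/925
ω_p = 31/37 + 372/925 = 31/25
exact speed ratio = 31/25

31/25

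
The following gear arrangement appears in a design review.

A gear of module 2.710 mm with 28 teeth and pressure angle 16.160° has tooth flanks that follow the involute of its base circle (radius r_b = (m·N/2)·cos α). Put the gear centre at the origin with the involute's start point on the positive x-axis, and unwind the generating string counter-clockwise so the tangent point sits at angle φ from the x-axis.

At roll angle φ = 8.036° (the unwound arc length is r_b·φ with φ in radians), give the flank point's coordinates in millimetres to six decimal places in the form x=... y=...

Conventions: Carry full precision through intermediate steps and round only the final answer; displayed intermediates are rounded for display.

single-mesh involute tooth geometry (28T wheel at module 2.710)
pitch radius r_p = m·N/2 = 2.710·28/2 = 37.940000
base radius r_b = r_p·cos α = 37.940000·cos 16.160° = 36.440923
roll angle φ = 8.036° = 0.14025466 rad
x = r_b·(cos φ + φ·sin φ) = 36.797584
y = r_b·(sin φ − φ·cos φ) = 0.033448

x=36.797584 y=0.033448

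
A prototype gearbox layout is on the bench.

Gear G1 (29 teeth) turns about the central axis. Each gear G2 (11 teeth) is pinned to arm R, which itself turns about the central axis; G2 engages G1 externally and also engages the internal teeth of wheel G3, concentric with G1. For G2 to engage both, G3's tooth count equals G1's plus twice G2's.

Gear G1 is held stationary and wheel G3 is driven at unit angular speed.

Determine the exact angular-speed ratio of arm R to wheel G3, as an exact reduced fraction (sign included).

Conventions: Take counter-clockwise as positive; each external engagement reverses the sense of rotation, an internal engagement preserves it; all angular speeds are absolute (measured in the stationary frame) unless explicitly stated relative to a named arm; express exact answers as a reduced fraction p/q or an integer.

51/80

topology: planetary set — G1 29T / G2 11T / G3 51T, arm = carrier (Willis)
ring teeth: 29 + 2·11 = 51
29(ω_sun−ω_arm) = −51(ω_ring−ω_arm),  ω_sun = 0, ω_ring = 1
29(0−ω_arm) = −51(1−ω_arm)  ⇒  80·ω_arm = 51  ⇒  ω_arm = 51/80
ω_out/ω_in = 51/80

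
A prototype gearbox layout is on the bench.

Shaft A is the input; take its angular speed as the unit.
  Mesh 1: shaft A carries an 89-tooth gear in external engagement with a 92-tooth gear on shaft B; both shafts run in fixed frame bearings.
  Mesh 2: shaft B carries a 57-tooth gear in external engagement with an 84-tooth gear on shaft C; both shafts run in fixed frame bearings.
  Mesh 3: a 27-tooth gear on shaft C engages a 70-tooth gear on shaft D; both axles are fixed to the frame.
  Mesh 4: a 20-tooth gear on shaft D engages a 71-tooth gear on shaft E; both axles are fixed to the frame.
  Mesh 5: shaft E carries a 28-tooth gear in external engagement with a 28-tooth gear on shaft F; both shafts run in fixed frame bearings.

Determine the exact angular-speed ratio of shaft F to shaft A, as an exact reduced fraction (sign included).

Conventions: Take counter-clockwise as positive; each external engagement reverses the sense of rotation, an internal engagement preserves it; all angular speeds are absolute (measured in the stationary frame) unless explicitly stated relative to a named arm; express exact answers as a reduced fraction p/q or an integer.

-45657/640136

class = fixed-axis compound train [5 meshes; 5 ratios multiply, 5 sense flips]
mesh 1 [89T→92T]: running ratio 89/92, sense −
mesh 2 [57T→84T]: running ratio 1691/2576, sense +
mesh 3 [27T→70T]: running ratio 45657/180320, sense −
mesh 4 [20T→71T]: running ratio 45657/640136, sense +
mesh 5 [28T→28T]: running ratio 45657/640136, sense −
ω_out/ω_in = -45657/640136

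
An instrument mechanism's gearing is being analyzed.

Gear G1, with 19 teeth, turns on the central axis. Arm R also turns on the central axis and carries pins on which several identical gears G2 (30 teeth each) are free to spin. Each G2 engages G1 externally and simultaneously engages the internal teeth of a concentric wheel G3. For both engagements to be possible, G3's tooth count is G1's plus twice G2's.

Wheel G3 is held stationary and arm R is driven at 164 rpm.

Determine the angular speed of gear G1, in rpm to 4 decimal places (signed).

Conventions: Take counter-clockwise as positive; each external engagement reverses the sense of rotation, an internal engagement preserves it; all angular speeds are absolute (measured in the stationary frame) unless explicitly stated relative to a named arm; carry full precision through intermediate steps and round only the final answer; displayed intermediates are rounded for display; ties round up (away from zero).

planetary set (19T centre, 30T on arm, 79T internal) — Willis relation
normalise by the input: solve with ω_arm = 1, then scale by 164 rpm
ring teeth: 19 + 2·30 = 79
19(ω_sun−ω_arm) = −79(ω_ring−ω_arm),  ω_ring = 0, ω_arm = 1
ω_sun = 1 − (79/19)(0−1) = 98/19
scale: ω_sun = 98/19 × 164 rpm = +845.8947 rpm

+845.8947 rpm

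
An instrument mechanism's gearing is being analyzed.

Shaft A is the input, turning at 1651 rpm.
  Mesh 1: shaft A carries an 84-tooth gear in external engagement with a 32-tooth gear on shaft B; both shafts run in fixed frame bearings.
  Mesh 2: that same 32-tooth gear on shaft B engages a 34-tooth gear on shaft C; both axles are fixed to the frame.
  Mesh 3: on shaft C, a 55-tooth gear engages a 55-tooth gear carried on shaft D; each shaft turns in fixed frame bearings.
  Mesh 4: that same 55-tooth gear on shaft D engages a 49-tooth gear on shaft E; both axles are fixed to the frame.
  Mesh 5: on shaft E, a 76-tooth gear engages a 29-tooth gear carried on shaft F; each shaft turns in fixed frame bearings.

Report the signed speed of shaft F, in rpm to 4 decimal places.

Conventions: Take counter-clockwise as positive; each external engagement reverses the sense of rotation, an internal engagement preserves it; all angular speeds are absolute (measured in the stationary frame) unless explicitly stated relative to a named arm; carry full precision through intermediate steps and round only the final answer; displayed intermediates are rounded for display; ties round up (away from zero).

-11998.5743 rpm

5-mesh fixed-axis compound train (all bearings frame-fixed)
mesh 1 [84T→32T]: ω = 1651.0000×84/32 = 4333.8750 rpm, sense flips to −
mesh 2 [32T→34T]: ω = 4333.8750×32/34 = 4078.9412 rpm, sense flips to +
mesh 3 [55T→55T]: ω = 4078.9412×55/55 = 4078.9412 rpm, sense flips to −
mesh 4 [55T→49T]: ω = 4078.9412×55/49 = 4578.4034 rpm, sense flips to +
mesh 5 [76T→29T]: ω = 4578.4034×76/29 = 11998.5743 rpm, sense flips to −
signed output speed = -11998.5743 rpm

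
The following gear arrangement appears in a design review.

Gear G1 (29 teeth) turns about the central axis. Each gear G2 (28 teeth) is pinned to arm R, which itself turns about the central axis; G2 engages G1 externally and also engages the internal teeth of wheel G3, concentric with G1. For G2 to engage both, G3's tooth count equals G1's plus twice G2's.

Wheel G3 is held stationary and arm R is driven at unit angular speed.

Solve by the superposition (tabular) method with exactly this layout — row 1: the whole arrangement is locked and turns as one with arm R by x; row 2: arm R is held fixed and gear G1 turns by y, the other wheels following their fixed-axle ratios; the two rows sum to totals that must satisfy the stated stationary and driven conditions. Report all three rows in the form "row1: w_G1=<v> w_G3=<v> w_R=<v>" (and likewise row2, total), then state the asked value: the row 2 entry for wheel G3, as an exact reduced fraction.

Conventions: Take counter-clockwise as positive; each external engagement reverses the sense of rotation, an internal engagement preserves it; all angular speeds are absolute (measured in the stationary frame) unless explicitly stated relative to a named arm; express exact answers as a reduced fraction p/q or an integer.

row1: w_G1=1 w_G3=1 w_R=1
row2: w_G1=85/29 w_G3=-1 w_R=0
total: w_G1=114/29 w_G3=0 w_R=1
asked value: -1

recognized (axles ride arm R): planetary set, 29/28/85 teeth
row 1 — lock + rotate with arm: ω_sun = ω_ring = ω_arm = x
row 2: sun turns y, ring = −(29/85)·y, arm 0
boundary: total ω_ring = x − (29/85)·y = 0 and total ω_arm = x = 1  ⇒  y = 85/29, x = 1
row 2 ring = −(29/85)·85/29 = -1
totals (row 1 + row 2): sun 1 + 85/29 = 114/29, ring 1 + (-1) = 0, arm 1 + 0 = 1
asked cell (row2, ring) = -1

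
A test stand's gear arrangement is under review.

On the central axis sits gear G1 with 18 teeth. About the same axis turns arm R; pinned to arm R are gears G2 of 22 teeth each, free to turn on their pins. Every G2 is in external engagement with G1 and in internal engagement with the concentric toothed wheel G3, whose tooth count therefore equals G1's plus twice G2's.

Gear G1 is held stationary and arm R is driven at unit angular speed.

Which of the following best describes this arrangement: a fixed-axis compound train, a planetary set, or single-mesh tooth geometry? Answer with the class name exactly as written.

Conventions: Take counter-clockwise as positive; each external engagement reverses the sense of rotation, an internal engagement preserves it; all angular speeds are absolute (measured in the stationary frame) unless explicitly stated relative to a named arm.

class = planetary set [G3 = 18+2·22 = 62; Willis about the carrier]
classification: planetary set

planetary set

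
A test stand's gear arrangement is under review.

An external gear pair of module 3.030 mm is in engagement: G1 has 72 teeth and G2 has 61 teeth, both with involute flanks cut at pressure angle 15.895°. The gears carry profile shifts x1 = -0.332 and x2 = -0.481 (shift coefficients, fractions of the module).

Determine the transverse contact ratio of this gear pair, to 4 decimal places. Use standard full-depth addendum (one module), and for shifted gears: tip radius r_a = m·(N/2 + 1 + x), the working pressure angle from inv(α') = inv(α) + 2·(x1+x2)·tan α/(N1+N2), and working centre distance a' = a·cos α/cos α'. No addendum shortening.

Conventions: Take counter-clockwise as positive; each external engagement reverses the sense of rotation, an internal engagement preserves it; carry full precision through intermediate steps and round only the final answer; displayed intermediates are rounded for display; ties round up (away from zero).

recognized (one external pair, fixed centres): single-mesh tooth geometry, m = 3.030, N1 = 72, N2 = 61
base radii: r_b1 = 104.909349, r_b2 = 88.881532
tip radii: r_a1 = 111.104040, r_a2 = 93.987570
inv(α') = inv(15.895°) + 2·(-0.332-0.481)·tan α/(72+61) = 0.00386167  ⇒  α' = 12.87655°
a' = a·cos α / cos α' = 201.4950·cos 15.895°/cos 12.87655° = 198.789956
action lengths: √(r_a1²−r_b1²) = 36.580543, √(r_a2²−r_b2²) = 30.557103
base pitch p_b = π·m·cos α = 9.155068
CR = (36.580543 + 30.557103 − 198.789956·sin 12.87655°)/9.155068 = 2.494473
contact ratio ≈ 2.4945

2.4945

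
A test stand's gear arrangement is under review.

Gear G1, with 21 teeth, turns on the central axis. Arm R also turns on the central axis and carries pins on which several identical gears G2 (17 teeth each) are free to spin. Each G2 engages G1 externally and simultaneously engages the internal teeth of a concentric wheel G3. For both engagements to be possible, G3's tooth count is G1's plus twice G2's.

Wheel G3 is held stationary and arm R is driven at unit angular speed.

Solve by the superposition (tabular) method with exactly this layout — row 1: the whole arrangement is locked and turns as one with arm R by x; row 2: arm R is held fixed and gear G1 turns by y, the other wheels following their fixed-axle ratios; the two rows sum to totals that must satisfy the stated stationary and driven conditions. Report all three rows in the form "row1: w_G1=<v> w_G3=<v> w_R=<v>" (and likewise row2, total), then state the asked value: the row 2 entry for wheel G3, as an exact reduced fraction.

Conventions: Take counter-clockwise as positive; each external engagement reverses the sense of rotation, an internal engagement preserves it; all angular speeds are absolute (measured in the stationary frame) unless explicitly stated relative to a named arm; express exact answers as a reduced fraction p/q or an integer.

topology: planetary set — G1 21T / G2 17T / G3 55T, arm = carrier (Willis)
row 1: whole set turns with the arm by x
superposition row 2 [arm held]: sun y, ring −(21/55)·y, arm 0
boundary: total ω_ring = x − (21/55)·y = 0 and total ω_arm = x = 1  ⇒  y = 55/21, x = 1
row 2 ring = −(21/55)·55/21 = -1
totals (row 1 + row 2): sun 1 + 55/21 = 76/21, ring 1 + (-1) = 0, arm 1 + 0 = 1
asked cell (row2, ring) = -1

row1: w_G1=1 w_G3=1 w_R=1
row2: w_G1=55/21 w_G3=-1 w_R=0
total: w_G1=76/21 w_G3=0 w_R=1
asked value: -1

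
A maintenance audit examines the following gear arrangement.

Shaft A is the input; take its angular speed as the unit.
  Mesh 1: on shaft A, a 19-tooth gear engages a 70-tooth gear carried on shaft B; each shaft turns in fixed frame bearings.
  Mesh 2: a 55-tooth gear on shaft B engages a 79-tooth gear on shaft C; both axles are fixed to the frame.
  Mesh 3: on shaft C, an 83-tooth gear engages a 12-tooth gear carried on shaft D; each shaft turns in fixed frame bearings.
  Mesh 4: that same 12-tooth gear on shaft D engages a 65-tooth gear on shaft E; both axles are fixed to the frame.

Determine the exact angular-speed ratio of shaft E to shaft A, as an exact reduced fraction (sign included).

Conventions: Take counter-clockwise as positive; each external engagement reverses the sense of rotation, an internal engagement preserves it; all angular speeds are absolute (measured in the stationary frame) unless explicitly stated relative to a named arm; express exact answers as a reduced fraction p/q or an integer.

class = fixed-axis compound train [4 meshes; 4 ratios multiply, 4 sense flips]
mesh 1 [19T→70T]: running ratio 19/70, sense −
mesh 2 [55T→79T]: running ratio 209/1106, sense +
mesh 3 [83T→12T]: running ratio 17347/13272, sense −
mesh 4 [12T→65T]: running ratio 17347/71890, sense +
ω_out/ω_in = 17347/71890

17347/71890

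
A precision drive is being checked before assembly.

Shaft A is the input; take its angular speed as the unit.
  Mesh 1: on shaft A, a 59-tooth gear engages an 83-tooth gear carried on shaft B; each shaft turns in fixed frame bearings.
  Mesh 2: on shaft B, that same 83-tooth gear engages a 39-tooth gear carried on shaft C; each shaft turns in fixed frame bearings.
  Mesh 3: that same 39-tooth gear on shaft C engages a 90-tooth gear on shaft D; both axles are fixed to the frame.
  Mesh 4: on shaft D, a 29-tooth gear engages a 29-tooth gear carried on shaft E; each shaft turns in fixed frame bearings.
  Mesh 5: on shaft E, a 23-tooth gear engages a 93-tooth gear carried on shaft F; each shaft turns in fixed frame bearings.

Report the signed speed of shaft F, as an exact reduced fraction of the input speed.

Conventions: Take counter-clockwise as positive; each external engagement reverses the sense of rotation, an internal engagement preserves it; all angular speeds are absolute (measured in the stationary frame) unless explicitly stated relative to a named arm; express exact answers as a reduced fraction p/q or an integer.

-1357/8370

5-mesh fixed-axis compound train (all bearings frame-fixed)
mesh 1 [59T→83T]: |ω|/ω_in = 1×59/83 = 59/83, sense flips to −
mesh 2 [83T→39T]: |ω|/ω_in = (59/83)×83/39 = 59/39, sense flips to +
mesh 3 [39T→90T]: |ω|/ω_in = (59/39)×39/90 = 59/90, sense flips to −
mesh 4 [29T→29T]: |ω|/ω_in = (59/90)×29/29 = 59/90, sense flips to +
mesh 5 [23T→93T]: |ω|/ω_in = (59/90)×23/93 = 1357/8370, sense flips to −
signed output speed (× input speed) = -1357/8370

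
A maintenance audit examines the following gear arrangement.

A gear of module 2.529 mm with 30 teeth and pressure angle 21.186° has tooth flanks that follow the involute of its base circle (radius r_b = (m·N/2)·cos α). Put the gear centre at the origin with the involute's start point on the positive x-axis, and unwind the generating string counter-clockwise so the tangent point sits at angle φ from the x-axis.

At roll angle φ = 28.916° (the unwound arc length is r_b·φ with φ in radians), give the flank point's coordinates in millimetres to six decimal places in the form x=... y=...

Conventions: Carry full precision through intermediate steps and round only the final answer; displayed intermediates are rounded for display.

recognized (one wheel, involute flank): single-mesh tooth geometry, m = 2.529, N = 30
pitch radius r_p = m·N/2 = 2.529·30/2 = 37.935000
base radius r_b = r_p·cos α = 37.935000·cos 21.186° = 35.371054
roll angle φ = 28.916° = 0.50467941 rad
x = r_b·(cos φ + φ·sin φ) = 39.592787
y = r_b·(sin φ − φ·cos φ) = 1.477309

x=39.592787 y=1.477309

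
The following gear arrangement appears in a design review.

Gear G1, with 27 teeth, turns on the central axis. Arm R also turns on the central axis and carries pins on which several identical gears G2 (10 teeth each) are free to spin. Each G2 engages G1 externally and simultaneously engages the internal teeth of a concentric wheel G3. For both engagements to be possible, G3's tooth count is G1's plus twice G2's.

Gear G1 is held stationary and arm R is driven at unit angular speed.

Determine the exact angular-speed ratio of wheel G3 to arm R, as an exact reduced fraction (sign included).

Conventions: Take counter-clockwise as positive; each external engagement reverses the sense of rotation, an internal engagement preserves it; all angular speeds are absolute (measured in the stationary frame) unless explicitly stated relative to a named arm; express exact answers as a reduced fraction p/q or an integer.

74/47

class = planetary set [G3 = 27+2·10 = 47; Willis about the carrier]
ring teeth: 27 + 2·10 = 47
27(ω_sun−ω_arm) = −47(ω_ring−ω_arm),  ω_sun = 0, ω_arm = 1
ω_ring = 1 − (27/47)(0−1) = 74/47
ω_out/ω_in = 74/47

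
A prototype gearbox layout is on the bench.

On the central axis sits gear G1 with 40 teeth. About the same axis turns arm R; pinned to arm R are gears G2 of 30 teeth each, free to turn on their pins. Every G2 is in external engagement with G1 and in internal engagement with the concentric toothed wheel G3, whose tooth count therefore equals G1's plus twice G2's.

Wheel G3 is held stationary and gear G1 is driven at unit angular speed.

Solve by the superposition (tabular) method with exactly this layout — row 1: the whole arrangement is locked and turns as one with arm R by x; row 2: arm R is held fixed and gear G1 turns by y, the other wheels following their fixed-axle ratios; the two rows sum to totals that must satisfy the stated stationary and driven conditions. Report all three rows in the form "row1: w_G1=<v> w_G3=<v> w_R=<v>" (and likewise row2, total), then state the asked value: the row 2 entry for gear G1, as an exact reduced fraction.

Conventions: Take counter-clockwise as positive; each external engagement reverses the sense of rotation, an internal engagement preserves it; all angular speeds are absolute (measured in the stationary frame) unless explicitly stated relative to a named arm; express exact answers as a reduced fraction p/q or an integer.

planetary set (40T centre, 30T on arm, 100T internal) — Willis relation
row 1 — lock + rotate with arm: ω_sun = ω_ring = ω_arm = x
row 2 — arm fixed, fixed-axis ratios: sun y, ring −(40/100)·y, arm 0
boundary: total ω_ring = x − (40/100)·y = 0 and total ω_sun = x + y = 1  ⇒  y = 5/7, x = 2/7
row 2 ring = −(40/100)·5/7 = -2/7
totals (row 1 + row 2): sun 2/7 + 5/7 = 1, ring 2/7 + (-2/7) = 0, arm 2/7 + 0 = 2/7
asked cell (row2, sun) = 5/7

row1: w_G1=2/7 w_G3=2/7 w_R=2/7
row2: w_G1=5/7 w_G3=-2/7 w_R=0
total: w_G1=1 w_G3=0 w_R=2/7
asked value: 5/7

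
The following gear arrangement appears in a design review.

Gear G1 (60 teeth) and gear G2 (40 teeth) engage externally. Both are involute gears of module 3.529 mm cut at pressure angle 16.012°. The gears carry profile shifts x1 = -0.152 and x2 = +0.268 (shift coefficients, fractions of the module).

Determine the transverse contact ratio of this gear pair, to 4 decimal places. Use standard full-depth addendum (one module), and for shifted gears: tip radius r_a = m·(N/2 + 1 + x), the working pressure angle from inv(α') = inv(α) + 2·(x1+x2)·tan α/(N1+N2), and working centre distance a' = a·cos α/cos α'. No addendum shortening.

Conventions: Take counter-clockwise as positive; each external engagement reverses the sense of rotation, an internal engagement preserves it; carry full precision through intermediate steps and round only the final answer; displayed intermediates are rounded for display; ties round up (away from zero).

1.9387

recognized (one external pair, fixed centres): single-mesh tooth geometry, m = 3.529, N1 = 60, N2 = 40
base radii: r_b1 = 101.762662, r_b2 = 67.841774
tip radii: r_a1 = 108.862592, r_a2 = 75.054772
inv(α') = inv(16.012°) + 2·(-0.152+0.268)·tan α/(60+40) = 0.00817571  ⇒  α' = 16.46174°
a' = a·cos α / cos α' = 176.4500·cos 16.012°/cos 16.46174° = 176.853817
action lengths: √(r_a1²−r_b1²) = 38.670720, √(r_a2²−r_b2²) = 32.104710
base pitch p_b = π·m·cos α = 10.656561
CR = (38.670720 + 32.104710 − 176.853817·sin 16.46174°)/10.656561 = 1.938664
contact ratio ≈ 1.9387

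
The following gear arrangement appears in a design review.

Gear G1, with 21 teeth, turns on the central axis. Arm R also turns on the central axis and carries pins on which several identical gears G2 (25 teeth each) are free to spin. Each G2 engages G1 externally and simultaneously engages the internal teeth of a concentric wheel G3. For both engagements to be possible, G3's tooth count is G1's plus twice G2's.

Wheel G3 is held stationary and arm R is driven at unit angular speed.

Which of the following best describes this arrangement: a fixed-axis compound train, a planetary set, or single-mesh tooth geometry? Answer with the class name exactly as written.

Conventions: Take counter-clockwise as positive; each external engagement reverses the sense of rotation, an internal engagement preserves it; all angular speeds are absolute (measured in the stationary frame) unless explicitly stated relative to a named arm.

planetary set

planetary set (21T centre, 25T on arm, 71T internal) — Willis relation
classification: planetary set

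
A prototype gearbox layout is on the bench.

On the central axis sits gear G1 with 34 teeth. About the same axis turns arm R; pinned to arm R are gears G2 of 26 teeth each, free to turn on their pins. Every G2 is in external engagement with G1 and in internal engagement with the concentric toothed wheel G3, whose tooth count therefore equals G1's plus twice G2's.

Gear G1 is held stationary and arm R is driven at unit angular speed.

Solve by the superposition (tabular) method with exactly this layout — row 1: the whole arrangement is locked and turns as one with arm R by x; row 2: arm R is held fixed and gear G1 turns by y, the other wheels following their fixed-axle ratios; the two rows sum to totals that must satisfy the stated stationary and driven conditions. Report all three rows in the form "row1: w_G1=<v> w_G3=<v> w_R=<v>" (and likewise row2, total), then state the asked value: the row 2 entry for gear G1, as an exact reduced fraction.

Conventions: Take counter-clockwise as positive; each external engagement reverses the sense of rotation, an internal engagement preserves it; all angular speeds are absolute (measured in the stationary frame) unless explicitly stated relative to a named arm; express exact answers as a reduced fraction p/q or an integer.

planetary set (34T centre, 26T on arm, 86T internal) — Willis relation
row 1 (train locked, turned with arm): all members turn x
row 2: sun turns y, ring = −(34/86)·y, arm 0
boundary: total ω_sun = x + y = 0 and total ω_arm = x = 1  ⇒  y = -1, x = 1
row 2 ring = −(34/86)·(-1) = 17/43
totals (row 1 + row 2): sun 1 + (-1) = 0, ring 1 + 17/43 = 60/43, arm 1 + 0 = 1
asked cell (row2, sun) = -1

row1: w_G1=1 w_G3=1 w_R=1
row2: w_G1=-1 w_G3=17/43 w_R=0
total: w_G1=0 w_G3=60/43 w_R=1
asked value: -1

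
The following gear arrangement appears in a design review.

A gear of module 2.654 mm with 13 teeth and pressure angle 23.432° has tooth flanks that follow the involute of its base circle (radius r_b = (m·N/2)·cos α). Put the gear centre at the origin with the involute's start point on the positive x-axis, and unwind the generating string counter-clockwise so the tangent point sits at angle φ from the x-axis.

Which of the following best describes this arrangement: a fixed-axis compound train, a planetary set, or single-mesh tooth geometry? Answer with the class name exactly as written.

single-mesh involute tooth geometry (13T wheel at module 2.654)
classification: single-mesh tooth geometry

single-mesh tooth geometry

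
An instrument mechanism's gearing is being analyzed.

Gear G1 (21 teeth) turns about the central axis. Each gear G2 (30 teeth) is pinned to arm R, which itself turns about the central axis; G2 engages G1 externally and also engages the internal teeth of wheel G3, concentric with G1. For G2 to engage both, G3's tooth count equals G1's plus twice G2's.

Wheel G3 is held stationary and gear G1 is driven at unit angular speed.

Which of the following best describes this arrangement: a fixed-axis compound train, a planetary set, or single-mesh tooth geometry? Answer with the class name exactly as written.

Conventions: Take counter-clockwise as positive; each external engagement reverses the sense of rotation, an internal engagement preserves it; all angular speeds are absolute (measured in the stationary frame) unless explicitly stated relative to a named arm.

recognized (axles ride arm R): planetary set, 21/30/81 teeth
classification: planetary set

planetary set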